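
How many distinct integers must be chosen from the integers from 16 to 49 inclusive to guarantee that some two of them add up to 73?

Two chosen integers sum to 73 exactly when both halves of some pair {x, 73−x} with 24 ≤ x ≤ 73−x ≤ 49 are chosen — 13 such pairs.
The remaining 8 elements (those with no distinct partner in range) can never complete a 73-sum, so the worst case takes all of them and one from each pair: 8 + 13 = 21.
By the pigeonhole principle, the 22nd integer has to be the second member of some pair, so 21 + 1 = 22.

22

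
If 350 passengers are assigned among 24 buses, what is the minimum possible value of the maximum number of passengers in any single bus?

The 24 buses are the holes and the 350 passengers are the pigeons.
If every bus held at most 14 passengers, the total would be at most 24 × 14 = 336, which is less than 350.
So some bus holds at least ⌈350/24⌉ = 15 passengers.

15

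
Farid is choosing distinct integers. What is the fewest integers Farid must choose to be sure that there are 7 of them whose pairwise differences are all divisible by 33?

Integers whose pairwise differences are multiples of 33 are exactly those sharing a remainder mod 33. The 33 residue classes mod 33 are the pigeonholes.
With 198 integers one could put 6 in each residue class and have no class reach 7.
The 199th integer pushes some class to 7, so 33·6 + 1 = 199.

199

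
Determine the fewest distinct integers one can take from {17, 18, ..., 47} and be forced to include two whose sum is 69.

A set avoiding the sum 69 can contain at most one of each pair {x, 69−x}, plus the 5 elements whose complement lies outside the range.
The integers 17, …, 34 (18 of them) are such a set: any two sum to at least 17+18 = 35 and at most 33+34 = 67 < 69.
By the pigeonhole principle, any 19th integer completes one of the 13 pairs, so 19 choices force a sum of 69.

19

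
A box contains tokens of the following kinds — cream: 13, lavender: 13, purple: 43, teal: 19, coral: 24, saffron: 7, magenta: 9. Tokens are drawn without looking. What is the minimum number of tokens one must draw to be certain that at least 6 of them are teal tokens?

115

In the worst case for collecting teal tokens, every non-teal token comes out first.
There are 13 + 13 + 43 + 24 + 7 + 9 = 109 non-teal tokens altogether.
After those, each further token must be teal, so 109 + 6 = 115 draws guarantee 6 teal tokens.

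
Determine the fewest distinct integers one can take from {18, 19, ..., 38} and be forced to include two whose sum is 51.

14

Two chosen integers sum to 51 exactly when both halves of some pair {x, 51−x} with 18 ≤ x ≤ 51−x ≤ 33 are chosen — 8 such pairs.
The remaining 5 elements (those with no distinct partner in range) can never complete a 51-sum, so the worst case takes all of them and one from each pair: 5 + 8 = 13.
By pigeonhole, the 14th integer has to be the second member of some pair, so 13 + 1 = 14.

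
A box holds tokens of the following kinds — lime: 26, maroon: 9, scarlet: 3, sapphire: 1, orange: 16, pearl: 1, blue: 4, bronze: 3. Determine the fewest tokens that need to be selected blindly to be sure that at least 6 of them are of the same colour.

28

An adversary could hand out at most 5 tokens per colour (5 colours run out sooner): 5 + 5 + 3 + 1 + 5 + 1 + 4 + 3 = 27 tokens and still no colour has 6.
One more token lands in a colour already at 5, so 28 draws are enough and 27 are not.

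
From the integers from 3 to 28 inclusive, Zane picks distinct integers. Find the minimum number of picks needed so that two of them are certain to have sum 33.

15

A set avoiding the sum 33 can contain at most one of each pair {x, 33−x}, plus the 2 elements whose complement lies outside the range.
The integers 3, …, 16 (14 of them) are such a set: any two sum to at least 3+4 = 7 and at most 15+16 = 31 < 33.
Any 15th integer completes one of the 12 pairs, so 15 choices force a sum of 33.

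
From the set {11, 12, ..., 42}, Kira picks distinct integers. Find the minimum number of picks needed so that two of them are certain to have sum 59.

20

Two chosen integers sum to 59 exactly when both halves of some pair {x, 59−x} with 17 ≤ x ≤ 59−x ≤ 42 are chosen — 13 such pairs.
The remaining 6 elements (those with no distinct partner in range) can never complete a 59-sum, so the worst case takes all of them and one from each pair: 6 + 13 = 19.
By the pigeonhole principle, the 20th integer has to be the second member of some pair, so 19 + 1 = 20.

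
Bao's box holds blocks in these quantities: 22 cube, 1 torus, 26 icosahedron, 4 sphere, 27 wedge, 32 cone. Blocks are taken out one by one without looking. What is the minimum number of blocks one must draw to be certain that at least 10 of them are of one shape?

42

An adversary could hand out at most 9 blocks per shape (torus, sphere run out sooner): 9 + 1 + 9 + 4 + 9 + 9 = 41 blocks and still no shape has 10.
Pigeonhole: one more block lands in a shape already at 9, so 42 draws are enough and 41 are not.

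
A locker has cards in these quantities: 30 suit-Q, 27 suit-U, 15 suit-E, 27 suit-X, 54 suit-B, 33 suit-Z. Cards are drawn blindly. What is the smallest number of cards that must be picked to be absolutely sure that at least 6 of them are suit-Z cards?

In the worst case for collecting suit-Z cards, every non-suit-Z card comes out first.
There are 30 + 27 + 15 + 27 + 54 = 153 non-suit-Z cards altogether.
After those, each further card must be suit-Z, so 153 + 6 = 159 draws guarantee 6 suit-Z cards.

159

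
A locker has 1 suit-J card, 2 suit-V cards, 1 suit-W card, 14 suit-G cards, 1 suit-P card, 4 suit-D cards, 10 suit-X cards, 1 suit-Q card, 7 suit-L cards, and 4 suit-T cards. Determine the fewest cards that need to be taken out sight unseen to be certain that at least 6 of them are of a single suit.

30

By the pigeonhole principle, put each drawn card into a box by suit. The largest draw with every box below 6 takes min(count, 5) from each suit; suits with fewer than 5 contribute all they have.
Σ min(cᵢ, 5) = 1 + 2 + 1 + 5 + 1 + 4 + 5 + 1 + 5 + 4 = 29.
Draw number 29 + 1 = 30 must push one box to 6.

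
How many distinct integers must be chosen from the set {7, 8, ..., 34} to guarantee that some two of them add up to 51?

20

Two chosen integers sum to 51 exactly when both halves of some pair {x, 51−x} with 17 ≤ x ≤ 51−x ≤ 34 are chosen — 9 such pairs.
The remaining 10 elements (those with no distinct partner in range) can never complete a 51-sum, so the worst case takes all of them and one from each pair: 10 + 9 = 19.
Pigeonhole: the 20th integer has to be the second member of some pair, so 19 + 1 = 20.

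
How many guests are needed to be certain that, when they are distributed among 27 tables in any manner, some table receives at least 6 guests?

With 135 guests one could put exactly 5 in each of the 27 tables, and no table would reach 6.
One more guest must land in a table that already has 5, giving it 6.
So 27 × 5 + 1 = 136 guests are required.

136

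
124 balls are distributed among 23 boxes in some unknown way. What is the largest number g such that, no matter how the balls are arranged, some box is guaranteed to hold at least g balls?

Pigeonhole: the 23 boxes are the holes and the 124 balls are the pigeons.
If every box held at most 5 balls, the total would be at most 23 × 5 = 115, which is less than 124.
So some box holds at least ⌈124/23⌉ = 6 balls.

6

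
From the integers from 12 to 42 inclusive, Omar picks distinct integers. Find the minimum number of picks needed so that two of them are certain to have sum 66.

23

Two chosen integers sum to 66 exactly when both halves of some pair {x, 66−x} with 24 ≤ x ≤ 66−x ≤ 42 are chosen — 9 such pairs.
The remaining 13 elements (those with no distinct partner in range) can never complete a 66-sum, so the worst case takes all of them and one from each pair: 13 + 9 = 22.
Pigeonhole: the 23rd integer has to be the second member of some pair, so 22 + 1 = 23.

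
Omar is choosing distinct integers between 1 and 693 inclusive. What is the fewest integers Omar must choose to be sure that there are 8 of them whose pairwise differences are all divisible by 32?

225

Integers whose pairwise differences are multiples of 32 are exactly those sharing a remainder mod 32. Pigeonhole: the 32 residue classes mod 32 are the pigeonholes.
With 224 integers one could put 7 in each residue class and have no class reach 8.
The 225th integer pushes some class to 8, so 32·7 + 1 = 225.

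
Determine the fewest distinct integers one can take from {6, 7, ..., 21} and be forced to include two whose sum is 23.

Group the elements by complementary pair {x, 23−x}: {6,17}, {7,16}, {8,15}, …, giving 6 two-element pairs and 4 integers whose partner 23−x falls outside [6,21].
Treating each of those 10 groups as a pigeonhole, one can pick one integer per group — 10 integers — with no two summing to 23.
The 11th integer lands in an occupied pair, forcing a sum of 23.

11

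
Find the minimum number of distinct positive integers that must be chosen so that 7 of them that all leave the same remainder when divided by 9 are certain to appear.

The 9 residue classes mod 9 are the pigeonholes.
With 54 integers one could put 6 in each residue class and have no class reach 7.
The 55th integer pushes some class to 7, so 9·6 + 1 = 55.

55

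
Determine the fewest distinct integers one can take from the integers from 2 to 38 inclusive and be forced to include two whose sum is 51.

25

A set avoiding the sum 51 can contain at most one of each pair {x, 51−x}, plus the 11 elements whose complement lies outside the range.
The integers 2, …, 25 (24 of them) are such a set: any two sum to at least 2+3 = 5 and at most 24+25 = 49 < 51.
Any 25th integer completes one of the 13 pairs, so 25 choices force a sum of 51.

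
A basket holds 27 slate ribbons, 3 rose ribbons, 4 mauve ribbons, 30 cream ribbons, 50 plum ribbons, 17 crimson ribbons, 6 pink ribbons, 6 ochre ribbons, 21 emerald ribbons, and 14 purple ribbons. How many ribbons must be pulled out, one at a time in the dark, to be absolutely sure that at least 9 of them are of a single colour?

An adversary could hand out at most 8 ribbons per colour (4 colours run out sooner): 8 + 3 + 4 + 8 + 8 + 8 + 6 + 6 + 8 + 8 = 67 ribbons and still no colour has 9.
Pigeonhole: one more ribbon lands in a colour already at 8, so 68 draws are enough and 67 are not.

68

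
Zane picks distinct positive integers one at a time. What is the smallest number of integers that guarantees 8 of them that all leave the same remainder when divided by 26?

The 26 residue classes mod 26 are the pigeonholes.
With 182 integers one could put 7 in each residue class and have no class reach 8.
The 183rd integer pushes some class to 8, so 26·7 + 1 = 183.

183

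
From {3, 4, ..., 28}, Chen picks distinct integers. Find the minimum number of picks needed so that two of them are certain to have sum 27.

Group the elements by complementary pair {x, 27−x}: {3,24}, {4,23}, {5,22}, …, giving 11 two-element pairs and 4 integers whose partner 27−x falls outside [3,28].
Treating each of those 15 groups as a pigeonhole, one can pick one integer per group — 15 integers — with no two summing to 27.
The 16th integer lands in an occupied pair, forcing a sum of 27.

16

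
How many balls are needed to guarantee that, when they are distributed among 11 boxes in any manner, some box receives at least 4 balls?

With 33 balls one could put exactly 3 in each of the 11 boxes, and no box would reach 4.
By the pigeonhole principle, one more ball must land in a box that already has 3, giving it 4.
So 11 × 3 + 1 = 34 balls are required.

34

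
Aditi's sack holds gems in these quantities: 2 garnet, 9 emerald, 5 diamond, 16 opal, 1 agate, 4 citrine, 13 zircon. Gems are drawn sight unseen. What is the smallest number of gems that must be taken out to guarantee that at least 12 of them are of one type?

44

By pigeonhole, put each drawn gem into a box by type. The largest draw with every box below 12 takes min(count, 11) from each type; types with fewer than 11 contribute all they have.
Σ min(cᵢ, 11) = 2 + 9 + 5 + 11 + 1 + 4 + 11 = 43.
Draw number 43 + 1 = 44 must push one box to 12.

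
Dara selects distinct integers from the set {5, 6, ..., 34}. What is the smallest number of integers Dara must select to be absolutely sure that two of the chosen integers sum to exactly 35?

Group the elements by complementary pair {x, 35−x}: {5,30}, {6,29}, {7,28}, …, giving 13 two-element pairs and 4 integers whose partner 35−x falls outside [5,34].
Treating each of those 17 groups as a pigeonhole, one can pick one integer per group — 17 integers — with no two summing to 35.
The 18th integer lands in an occupied pair, forcing a sum of 35.

18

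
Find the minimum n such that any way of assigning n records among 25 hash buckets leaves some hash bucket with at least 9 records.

With 200 records one could put exactly 8 in each of the 25 hash buckets, and no hash bucket would reach 9.
By pigeonhole, one more record must land in a hash bucket that already has 8, giving it 9.
So 25 × 8 + 1 = 201 records are required.

201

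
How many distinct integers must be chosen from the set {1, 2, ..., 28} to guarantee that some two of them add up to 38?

Group the elements by complementary pair {x, 38−x}: {10,28}, {11,27}, {12,26}, …, giving 9 two-element pairs; the single value 19 (it cannot pair with itself since the integers are distinct); and 9 integers whose partner 38−x falls outside [1,28].
Treating each of those 19 groups as a pigeonhole, one can pick one integer per group — 19 integers — with no two summing to 38.
The 20th integer lands in an occupied pair, forcing a sum of 38.

20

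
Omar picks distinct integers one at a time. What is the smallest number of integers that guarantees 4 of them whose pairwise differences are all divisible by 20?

61

Integers whose pairwise differences are multiples of 20 are exactly those sharing a remainder mod 20. By the pigeonhole principle, the 20 residue classes mod 20 are the pigeonholes.
With 60 integers one could put 3 in each residue class and have no class reach 4.
The 61st integer pushes some class to 4, so 20·3 + 1 = 61.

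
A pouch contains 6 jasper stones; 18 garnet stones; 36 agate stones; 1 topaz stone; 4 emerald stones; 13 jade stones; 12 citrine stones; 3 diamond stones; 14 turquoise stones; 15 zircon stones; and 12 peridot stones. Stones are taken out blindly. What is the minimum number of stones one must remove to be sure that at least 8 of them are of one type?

The 11 types are the holes; the stones drawn are the pigeons.
To avoid 8 of any one type, the worst case takes at most 7 of each type, or every stone of a type that has fewer than 7.
That gives 6 + 7 + 7 + 1 + 4 + 7 + 7 + 3 + 7 + 7 + 7 = 63 stones with no type reaching 8.
The next stone forces some type to 8, so 63 + 1 = 64.

64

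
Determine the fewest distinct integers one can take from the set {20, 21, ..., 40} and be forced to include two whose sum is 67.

Group the elements by complementary pair {x, 67−x}: {27,40}, {28,39}, {29,38}, …, giving 7 two-element pairs and 7 integers whose partner 67−x falls outside [20,40].
By pigeonhole, treating each of those 14 groups as a pigeonhole, one can pick one integer per group — 14 integers — with no two summing to 67.
The 15th integer lands in an occupied pair, forcing a sum of 67.

15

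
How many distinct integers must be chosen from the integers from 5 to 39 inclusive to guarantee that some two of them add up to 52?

23

A set avoiding the sum 52 can contain at most one of each pair {x, 52−x}, plus the 9 elements whose complement lies outside the range or equal to its own complement.
The integers 5, …, 26 (22 of them) are such a set: any two sum to at least 5+6 = 11 and at most 25+26 = 51 < 52.
By the pigeonhole principle, any 23rd integer completes one of the 13 pairs, so 23 choices force a sum of 52.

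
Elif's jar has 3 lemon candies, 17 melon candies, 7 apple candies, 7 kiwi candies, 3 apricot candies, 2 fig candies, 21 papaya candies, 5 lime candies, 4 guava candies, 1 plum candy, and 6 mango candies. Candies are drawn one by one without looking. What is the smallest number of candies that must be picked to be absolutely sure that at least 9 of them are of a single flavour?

55

By pigeonhole, the 11 flavours are the holes; the candies drawn are the pigeons.
To avoid 9 of any one flavour, the worst case takes at most 8 of each flavour, or every candy of a flavour that has fewer than 8.
That gives 3 + 8 + 7 + 7 + 3 + 2 + 8 + 5 + 4 + 1 + 6 = 54 candies with no flavour reaching 9.
The next candy forces some flavour to 9, so 54 + 1 = 55.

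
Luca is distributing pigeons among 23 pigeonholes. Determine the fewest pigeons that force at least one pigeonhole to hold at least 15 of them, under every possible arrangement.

With 322 pigeons one could put exactly 14 in each of the 23 pigeonholes, and no pigeonhole would reach 15.
One more pigeon must land in a pigeonhole that already has 14, giving it 15.
So 23 × 14 + 1 = 323 pigeons are required.

323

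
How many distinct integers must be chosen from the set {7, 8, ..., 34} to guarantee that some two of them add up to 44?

Group the elements by complementary pair {x, 44−x}: {10,34}, {11,33}, {12,32}, …, giving 12 two-element pairs, the single value 22 (it cannot pair with itself since the integers are distinct), and 3 integers whose partner 44−x falls outside [7,34].
Pigeonhole: treating each of those 16 groups as a pigeonhole, one can pick one integer per group — 16 integers — with no two summing to 44.
The 17th integer lands in an occupied pair, forcing a sum of 44.

17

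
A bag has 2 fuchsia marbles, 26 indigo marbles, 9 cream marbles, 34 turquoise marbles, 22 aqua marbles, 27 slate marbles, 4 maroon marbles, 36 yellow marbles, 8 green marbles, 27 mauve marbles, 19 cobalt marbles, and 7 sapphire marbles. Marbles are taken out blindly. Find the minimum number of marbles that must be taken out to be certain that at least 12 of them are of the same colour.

An adversary could hand out at most 11 marbles per colour (5 colours run out sooner): 2 + 11 + 9 + 11 + 11 + 11 + 4 + 11 + 8 + 11 + 11 + 7 = 107 marbles and still no colour has 12.
By the pigeonhole principle, one more marble lands in a colour already at 11, so 108 draws are enough and 107 are not.

108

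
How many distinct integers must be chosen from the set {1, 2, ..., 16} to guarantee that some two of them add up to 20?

A set avoiding the sum 20 can contain at most one of each pair {x, 20−x}, plus the 4 elements whose complement lies outside the range or equal to its own complement.
The integers 1, …, 10 (10 of them) are such a set: any two sum to at least 1+2 = 3 and at most 9+10 = 19 < 20.
By the pigeonhole principle, any 11th integer completes one of the 6 pairs, so 11 choices force a sum of 20.

11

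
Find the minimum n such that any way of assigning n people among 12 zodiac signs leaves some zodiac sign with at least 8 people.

85

With 84 people one could put exactly 7 in each of the 12 zodiac signs, and no zodiac sign would reach 8.
By the pigeonhole principle, one more person must land in a zodiac sign that already has 7, giving it 8.
So 12 × 7 + 1 = 85 people are required.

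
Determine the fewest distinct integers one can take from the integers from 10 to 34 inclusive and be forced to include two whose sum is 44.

14

A set avoiding the sum 44 can contain at most one of each pair {x, 44−x}, plus the 1 element equal to its own complement.
The integers 22, …, 34 (13 of them) are such a set: any two sum to at least 22+23 = 45 > 44.
Any 14th integer completes one of the 12 pairs, so 14 choices force a sum of 44.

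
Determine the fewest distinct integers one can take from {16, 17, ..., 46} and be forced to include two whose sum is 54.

Two chosen integers sum to 54 exactly when both halves of some pair {x, 54−x} with 16 ≤ x ≤ 54−x ≤ 38 are chosen — 11 such pairs.
The remaining 9 elements (those with no distinct partner in range) can never complete a 54-sum, so the worst case takes all of them and one from each pair: 9 + 11 = 20.
The 21st integer has to be the second member of some pair, so 20 + 1 = 21.

21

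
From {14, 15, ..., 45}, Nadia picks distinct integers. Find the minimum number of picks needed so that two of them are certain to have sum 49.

22

Two chosen integers sum to 49 exactly when both halves of some pair {x, 49−x} with 14 ≤ x ≤ 49−x ≤ 35 are chosen — 11 such pairs.
The remaining 10 elements (those with no distinct partner in range) can never complete a 49-sum, so the worst case takes all of them and one from each pair: 10 + 11 = 21.
The 22nd integer has to be the second member of some pair, so 21 + 1 = 22.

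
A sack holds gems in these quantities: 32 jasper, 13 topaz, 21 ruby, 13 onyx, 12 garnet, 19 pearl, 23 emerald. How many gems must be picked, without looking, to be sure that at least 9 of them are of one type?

An adversary could hand out at most 8 gems per type: 8 + 8 + 8 + 8 + 8 + 8 + 8 = 56 gems and still no type has 9.
One more gem lands in a type already at 8, so 57 draws are enough and 56 are not.

57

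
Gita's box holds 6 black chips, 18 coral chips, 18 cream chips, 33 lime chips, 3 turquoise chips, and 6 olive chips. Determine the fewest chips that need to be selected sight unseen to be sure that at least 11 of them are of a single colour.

Put each drawn chip into a box by colour. The largest draw with every box below 11 takes min(count, 10) from each colour; colours with fewer than 10 contribute all they have.
Σ min(cᵢ, 10) = 6 + 10 + 10 + 10 + 3 + 6 = 45.
Draw number 45 + 1 = 46 must push one box to 11.

46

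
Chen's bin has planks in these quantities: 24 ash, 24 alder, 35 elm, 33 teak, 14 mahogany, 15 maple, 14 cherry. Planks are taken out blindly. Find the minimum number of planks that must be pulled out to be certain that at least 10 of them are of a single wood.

An adversary could hand out at most 9 planks per wood: 9 + 9 + 9 + 9 + 9 + 9 + 9 = 63 planks and still no wood has 10.
By the pigeonhole principle, one more plank lands in a wood already at 9, so 64 draws are enough and 63 are not.

64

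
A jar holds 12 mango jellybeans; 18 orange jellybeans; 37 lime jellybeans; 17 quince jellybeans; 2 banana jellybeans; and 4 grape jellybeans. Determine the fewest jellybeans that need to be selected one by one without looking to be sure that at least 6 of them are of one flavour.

27

An adversary could hand out at most 5 jellybeans per flavour (banana, grape run out sooner): 5 + 5 + 5 + 5 + 2 + 4 = 26 jellybeans and still no flavour has 6.
One more jellybean lands in a flavour already at 5, so 27 draws are enough and 26 are not.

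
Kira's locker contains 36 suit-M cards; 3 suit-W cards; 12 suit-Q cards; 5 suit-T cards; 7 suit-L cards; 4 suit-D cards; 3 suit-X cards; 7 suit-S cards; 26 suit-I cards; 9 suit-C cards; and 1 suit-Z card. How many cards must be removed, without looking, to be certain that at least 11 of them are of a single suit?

Put each drawn card into a box by suit. The largest draw with every box below 11 takes min(count, 10) from each suit; suits with fewer than 10 contribute all they have.
Σ min(cᵢ, 10) = 10 + 3 + 10 + 5 + 7 + 4 + 3 + 7 + 10 + 9 + 1 = 69.
Draw number 69 + 1 = 70 must push one box to 11.

70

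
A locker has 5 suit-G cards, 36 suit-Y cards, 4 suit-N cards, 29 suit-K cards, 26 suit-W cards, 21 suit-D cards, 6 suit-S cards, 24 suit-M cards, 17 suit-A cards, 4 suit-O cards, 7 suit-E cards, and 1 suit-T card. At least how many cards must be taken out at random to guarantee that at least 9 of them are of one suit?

An adversary could hand out at most 8 cards per suit (6 suits run out sooner): 5 + 8 + 4 + 8 + 8 + 8 + 6 + 8 + 8 + 4 + 7 + 1 = 75 cards and still no suit has 9.
Pigeonhole: one more card lands in a suit already at 8, so 76 draws are enough and 75 are not.

76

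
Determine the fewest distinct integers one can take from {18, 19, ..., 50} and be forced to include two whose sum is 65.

Two chosen integers sum to 65 exactly when both halves of some pair {x, 65−x} with 18 ≤ x ≤ 65−x ≤ 47 are chosen — 15 such pairs.
The remaining 3 elements (those with no distinct partner in range) can never complete a 65-sum, so the worst case takes all of them and one from each pair: 3 + 15 = 18.
Pigeonhole: the 19th integer has to be the second member of some pair, so 18 + 1 = 19.

19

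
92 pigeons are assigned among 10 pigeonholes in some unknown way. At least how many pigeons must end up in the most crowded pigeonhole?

By pigeonhole, the 10 pigeonholes are the holes and the 92 pigeons are the pigeons.
If every pigeonhole held at most 9 pigeons, the total would be at most 10 × 9 = 90, which is less than 92.
So some pigeonhole holds at least ⌈92/10⌉ = 10 pigeons.

10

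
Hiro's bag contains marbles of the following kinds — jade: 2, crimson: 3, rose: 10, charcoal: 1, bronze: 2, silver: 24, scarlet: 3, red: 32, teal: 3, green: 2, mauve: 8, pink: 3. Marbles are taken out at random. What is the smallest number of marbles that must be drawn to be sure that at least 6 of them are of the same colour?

By the pigeonhole principle, put each drawn marble into a box by colour. The largest draw with every box below 6 takes min(count, 5) from each colour; colours with fewer than 5 contribute all they have.
Σ min(cᵢ, 5) = 2 + 3 + 5 + 1 + 2 + 5 + 3 + 5 + 3 + 2 + 5 + 3 = 39.
Draw number 39 + 1 = 40 must push one box to 6.

40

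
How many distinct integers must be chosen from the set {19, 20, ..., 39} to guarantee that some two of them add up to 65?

Group the elements by complementary pair {x, 65−x}: {26,39}, {27,38}, {28,37}, …, giving 7 two-element pairs and 7 integers whose partner 65−x falls outside [19,39].
Pigeonhole: treating each of those 14 groups as a pigeonhole, one can pick one integer per group — 14 integers — with no two summing to 65.
The 15th integer lands in an occupied pair, forcing a sum of 65.

15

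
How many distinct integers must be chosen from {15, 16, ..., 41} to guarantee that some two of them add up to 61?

A set avoiding the sum 61 can contain at most one of each pair {x, 61−x}, plus the 5 elements whose complement lies outside the range.
The integers 15, …, 30 (16 of them) are such a set: any two sum to at least 15+16 = 31 and at most 29+30 = 59 < 61.
By the pigeonhole principle, any 17th integer completes one of the 11 pairs, so 17 choices force a sum of 61.

17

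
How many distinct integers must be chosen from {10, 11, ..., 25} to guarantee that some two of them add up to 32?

11

Two chosen integers sum to 32 exactly when both halves of some pair {x, 32−x} with 10 ≤ x ≤ 32−x ≤ 22 are chosen — 6 such pairs.
The remaining 4 elements (those with no distinct partner in range) can never complete a 32-sum, so the worst case takes all of them and one from each pair: 4 + 6 = 10.
Pigeonhole: the 11th integer has to be the second member of some pair, so 10 + 1 = 11.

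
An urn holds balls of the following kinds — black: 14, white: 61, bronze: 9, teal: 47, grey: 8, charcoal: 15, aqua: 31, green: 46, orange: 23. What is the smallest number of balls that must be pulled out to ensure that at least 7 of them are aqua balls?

In the worst case for collecting aqua balls, every non-aqua ball comes out first.
There are 14 + 61 + 9 + 47 + 8 + 15 + 46 + 23 = 223 non-aqua balls altogether.
After those, each further ball must be aqua, so 223 + 7 = 230 draws guarantee 7 aqua balls.

230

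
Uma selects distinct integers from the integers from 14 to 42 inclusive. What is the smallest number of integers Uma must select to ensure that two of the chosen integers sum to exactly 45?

21

A set avoiding the sum 45 can contain at most one of each pair {x, 45−x}, plus the 11 elements whose complement lies outside the range.
The integers 23, …, 42 (20 of them) are such a set: any two sum to at least 23+24 = 47 > 45.
By the pigeonhole principle, any 21st integer completes one of the 9 pairs, so 21 choices force a sum of 45.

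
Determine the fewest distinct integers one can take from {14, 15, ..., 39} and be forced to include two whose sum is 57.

Group the elements by complementary pair {x, 57−x}: {18,39}, {19,38}, {20,37}, …, giving 11 two-element pairs and 4 integers whose partner 57−x falls outside [14,39].
By the pigeonhole principle, treating each of those 15 groups as a pigeonhole, one can pick one integer per group — 15 integers — with no two summing to 57.
The 16th integer lands in an occupied pair, forcing a sum of 57.

16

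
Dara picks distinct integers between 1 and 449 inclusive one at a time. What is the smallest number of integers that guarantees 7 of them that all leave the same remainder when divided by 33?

199

By pigeonhole, the 33 residue classes mod 33 are the pigeonholes.
With 198 integers one could put 6 in each residue class and have no class reach 7.
The 199th integer pushes some class to 7, so 33·6 + 1 = 199.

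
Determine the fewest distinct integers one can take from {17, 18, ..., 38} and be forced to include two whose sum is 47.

A set avoiding the sum 47 can contain at most one of each pair {x, 47−x}, plus the 8 elements whose complement lies outside the range.
The integers 24, …, 38 (15 of them) are such a set: any two sum to at least 24+25 = 49 > 47.
Any 16th integer completes one of the 7 pairs, so 16 choices force a sum of 47.

16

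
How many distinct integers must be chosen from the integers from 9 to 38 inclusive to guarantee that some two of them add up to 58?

Two chosen integers sum to 58 exactly when both halves of some pair {x, 58−x} with 20 ≤ x ≤ 58−x ≤ 38 are chosen — 9 such pairs.
The remaining 12 elements (those with no distinct partner in range) can never complete a 58-sum, so the worst case takes all of them and one from each pair: 12 + 9 = 21.
The 22nd integer has to be the second member of some pair, so 21 + 1 = 22.

22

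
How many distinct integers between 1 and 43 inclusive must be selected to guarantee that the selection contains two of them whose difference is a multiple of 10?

Integers whose pairwise differences are multiples of 10 are exactly those sharing a remainder mod 10. The 10 residue classes mod 10 are the pigeonholes.
With 10 integers one could put 1 in each residue class and have no class reach 2.
The 11th integer pushes some class to 2, so 10·1 + 1 = 11.

11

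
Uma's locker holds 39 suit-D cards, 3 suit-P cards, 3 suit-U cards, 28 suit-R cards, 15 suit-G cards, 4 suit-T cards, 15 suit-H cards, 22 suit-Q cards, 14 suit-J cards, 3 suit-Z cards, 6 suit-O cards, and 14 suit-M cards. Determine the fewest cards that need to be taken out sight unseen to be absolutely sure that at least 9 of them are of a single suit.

An adversary could hand out at most 8 cards per suit (5 suits run out sooner): 8 + 3 + 3 + 8 + 8 + 4 + 8 + 8 + 8 + 3 + 6 + 8 = 75 cards and still no suit has 9.
Pigeonhole: one more card lands in a suit already at 8, so 76 draws are enough and 75 are not.

76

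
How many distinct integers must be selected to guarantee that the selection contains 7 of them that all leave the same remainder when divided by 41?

By pigeonhole, the 41 residue classes mod 41 are the pigeonholes.
With 246 integers one could put 6 in each residue class and have no class reach 7.
The 247th integer pushes some class to 7, so 41·6 + 1 = 247.

247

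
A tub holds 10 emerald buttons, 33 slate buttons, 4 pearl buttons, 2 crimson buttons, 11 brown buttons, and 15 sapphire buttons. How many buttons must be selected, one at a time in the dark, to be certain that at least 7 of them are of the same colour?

An adversary could hand out at most 6 buttons per colour (pearl, crimson run out sooner): 6 + 6 + 4 + 2 + 6 + 6 = 30 buttons and still no colour has 7.
Pigeonhole: one more button lands in a colour already at 6, so 31 draws are enough and 30 are not.

31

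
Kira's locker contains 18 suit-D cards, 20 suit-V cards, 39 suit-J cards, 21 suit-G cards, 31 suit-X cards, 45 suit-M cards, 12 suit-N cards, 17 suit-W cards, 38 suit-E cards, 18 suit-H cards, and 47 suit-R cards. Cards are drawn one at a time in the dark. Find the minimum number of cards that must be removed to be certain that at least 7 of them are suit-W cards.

In the worst case for collecting suit-W cards, every non-suit-W card comes out first.
There are 18 + 20 + 39 + 21 + 31 + 45 + 12 + 38 + 18 + 47 = 289 non-suit-W cards altogether.
After those, each further card must be suit-W, so 289 + 7 = 296 draws guarantee 7 suit-W cards.

296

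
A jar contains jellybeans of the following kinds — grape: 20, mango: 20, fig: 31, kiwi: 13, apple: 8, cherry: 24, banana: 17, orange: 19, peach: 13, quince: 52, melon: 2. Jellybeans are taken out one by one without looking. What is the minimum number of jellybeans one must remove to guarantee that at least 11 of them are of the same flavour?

101

An adversary could hand out at most 10 jellybeans per flavour (apple, melon run out sooner): 10 + 10 + 10 + 10 + 8 + 10 + 10 + 10 + 10 + 10 + 2 = 100 jellybeans and still no flavour has 11.
One more jellybean lands in a flavour already at 10, so 101 draws are enough and 100 are not.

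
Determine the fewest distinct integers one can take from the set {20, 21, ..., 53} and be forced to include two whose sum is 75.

19

Two chosen integers sum to 75 exactly when both halves of some pair {x, 75−x} with 22 ≤ x ≤ 75−x ≤ 53 are chosen — 16 such pairs.
The remaining 2 elements (those with no distinct partner in range) can never complete a 75-sum, so the worst case takes all of them and one from each pair: 2 + 16 = 18.
Pigeonhole: the 19th integer has to be the second member of some pair, so 18 + 1 = 19.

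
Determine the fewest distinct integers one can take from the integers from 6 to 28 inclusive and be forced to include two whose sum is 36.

14

Two chosen integers sum to 36 exactly when both halves of some pair {x, 36−x} with 8 ≤ x ≤ 36−x ≤ 28 are chosen — 10 such pairs.
The remaining 3 elements (those with no distinct partner in range) can never complete a 36-sum, so the worst case takes all of them and one from each pair: 3 + 10 = 13.
The 14th integer has to be the second member of some pair, so 13 + 1 = 14.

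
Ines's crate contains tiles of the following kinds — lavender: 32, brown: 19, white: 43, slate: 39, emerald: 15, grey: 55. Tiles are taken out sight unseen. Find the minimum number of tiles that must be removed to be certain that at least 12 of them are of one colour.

By the pigeonhole principle, put each drawn tile into a box by colour. The largest draw with every box below 12 takes min(count, 11) from each colour.
Σ min(cᵢ, 11) = 11 + 11 + 11 + 11 + 11 + 11 = 66.
Draw number 66 + 1 = 67 must push one box to 12.

67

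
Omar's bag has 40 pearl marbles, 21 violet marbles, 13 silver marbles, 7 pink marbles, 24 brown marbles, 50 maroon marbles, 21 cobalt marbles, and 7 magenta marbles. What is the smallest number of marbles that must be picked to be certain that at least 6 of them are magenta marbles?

In the worst case for collecting magenta marbles, every non-magenta marble comes out first.
There are 40 + 21 + 13 + 7 + 24 + 50 + 21 = 176 non-magenta marbles altogether.
After those, each further marble must be magenta, so 176 + 6 = 182 draws guarantee 6 magenta marbles.

182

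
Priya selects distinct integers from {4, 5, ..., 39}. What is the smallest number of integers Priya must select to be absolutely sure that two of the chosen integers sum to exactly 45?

20

A set avoiding the sum 45 can contain at most one of each pair {x, 45−x}, plus the 2 elements whose complement lies outside the range.
The integers 4, …, 22 (19 of them) are such a set: any two sum to at least 4+5 = 9 and at most 21+22 = 43 < 45.
Any 20th integer completes one of the 17 pairs, so 20 choices force a sum of 45.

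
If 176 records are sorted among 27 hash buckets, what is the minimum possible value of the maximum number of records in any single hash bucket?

By pigeonhole, the 27 hash buckets are the holes and the 176 records are the pigeons.
If every hash bucket held at most 6 records, the total would be at most 27 × 6 = 162, which is less than 176.
So some hash bucket holds at least ⌈176/27⌉ = 7 records.

7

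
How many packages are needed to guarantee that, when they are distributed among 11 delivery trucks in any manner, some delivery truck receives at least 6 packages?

56

With 55 packages one could put exactly 5 in each of the 11 delivery trucks, and no delivery truck would reach 6.
By pigeonhole, one more package must land in a delivery truck that already has 5, giving it 6.
So 11 × 5 + 1 = 56 packages are required.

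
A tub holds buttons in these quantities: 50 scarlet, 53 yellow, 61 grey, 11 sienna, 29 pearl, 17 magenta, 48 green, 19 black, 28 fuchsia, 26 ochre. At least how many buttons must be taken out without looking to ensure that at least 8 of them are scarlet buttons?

In the worst case for collecting scarlet buttons, every non-scarlet button comes out first.
There are 53 + 61 + 11 + 29 + 17 + 48 + 19 + 28 + 26 = 292 non-scarlet buttons altogether.
After those, each further button must be scarlet, so 292 + 8 = 300 draws guarantee 8 scarlet buttons.

300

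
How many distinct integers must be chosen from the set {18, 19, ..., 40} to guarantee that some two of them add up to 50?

Group the elements by complementary pair {x, 50−x}: {18,32}, {19,31}, {20,30}, …, giving 7 two-element pairs, the single value 25 (it cannot pair with itself since the integers are distinct), and 8 integers whose partner 50−x falls outside [18,40].
By the pigeonhole principle, treating each of those 16 groups as a pigeonhole, one can pick one integer per group — 16 integers — with no two summing to 50.
The 17th integer lands in an occupied pair, forcing a sum of 50.

17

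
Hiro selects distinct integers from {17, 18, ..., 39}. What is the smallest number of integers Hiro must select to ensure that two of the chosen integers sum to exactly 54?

14

A set avoiding the sum 54 can contain at most one of each pair {x, 54−x}, plus the 3 elements whose complement lies outside the range or equal to its own complement.
The integers 27, …, 39 (13 of them) are such a set: any two sum to at least 27+28 = 55 > 54.
By the pigeonhole principle, any 14th integer completes one of the 10 pairs, so 14 choices force a sum of 54.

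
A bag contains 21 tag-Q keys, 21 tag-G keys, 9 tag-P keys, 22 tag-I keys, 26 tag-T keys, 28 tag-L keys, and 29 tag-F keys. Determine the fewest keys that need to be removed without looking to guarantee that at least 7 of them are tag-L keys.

135

In the worst case for collecting tag-L keys, every non-tag-L key comes out first.
There are 21 + 21 + 9 + 22 + 26 + 29 = 128 non-tag-L keys altogether.
After those, each further key must be tag-L, so 128 + 7 = 135 draws guarantee 7 tag-L keys.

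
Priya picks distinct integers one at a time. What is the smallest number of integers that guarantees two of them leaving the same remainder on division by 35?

By the pigeonhole principle, the 35 residue classes mod 35 are the pigeonholes.
With 35 integers one could put 1 in each residue class and have no class reach 2.
The 36th integer pushes some class to 2, so 35·1 + 1 = 36.

36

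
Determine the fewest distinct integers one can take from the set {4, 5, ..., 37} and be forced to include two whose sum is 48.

22

A set avoiding the sum 48 can contain at most one of each pair {x, 48−x}, plus the 8 elements whose complement lies outside the range or equal to its own complement.
The integers 4, …, 24 (21 of them) are such a set: any two sum to at least 4+5 = 9 and at most 23+24 = 47 < 48.
Pigeonhole: any 22nd integer completes one of the 13 pairs, so 22 choices force a sum of 48.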